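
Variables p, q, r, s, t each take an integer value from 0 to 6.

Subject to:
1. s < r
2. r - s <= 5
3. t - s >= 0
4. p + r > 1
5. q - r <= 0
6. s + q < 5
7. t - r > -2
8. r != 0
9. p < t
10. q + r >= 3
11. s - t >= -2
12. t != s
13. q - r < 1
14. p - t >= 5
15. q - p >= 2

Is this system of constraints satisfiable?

Constraints 2, 3, 5, 14, and 15 give s − r ≥ -5, r − q ≥ 0, q − p ≥ 2, p − t ≥ 5, t − s ≥ 0.
Adding all 5 inequalities: the left sides telescope to 0, and the right sides sum to (-5) + 0 + 2 + 5 + 0 = 2. So 0 ≥ 2, which is false.

Unsatisfiable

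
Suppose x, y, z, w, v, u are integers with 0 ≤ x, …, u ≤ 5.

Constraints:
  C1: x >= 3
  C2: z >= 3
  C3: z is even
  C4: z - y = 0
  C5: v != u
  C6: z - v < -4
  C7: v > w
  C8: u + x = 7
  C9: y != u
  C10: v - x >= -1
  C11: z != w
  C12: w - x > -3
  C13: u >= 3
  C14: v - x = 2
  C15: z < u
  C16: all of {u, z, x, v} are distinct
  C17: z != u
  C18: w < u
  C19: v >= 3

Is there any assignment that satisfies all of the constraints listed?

Constraints 1, 2, 13, and 19 confine each of u, z, x, v to the 3 values {3, …, 5} (the domain already gives each ≤ 5).
Constraint 16 requires all 4 of them to be distinct, but only 3 values are available — impossible by the pigeonhole principle.

Unsatisfiable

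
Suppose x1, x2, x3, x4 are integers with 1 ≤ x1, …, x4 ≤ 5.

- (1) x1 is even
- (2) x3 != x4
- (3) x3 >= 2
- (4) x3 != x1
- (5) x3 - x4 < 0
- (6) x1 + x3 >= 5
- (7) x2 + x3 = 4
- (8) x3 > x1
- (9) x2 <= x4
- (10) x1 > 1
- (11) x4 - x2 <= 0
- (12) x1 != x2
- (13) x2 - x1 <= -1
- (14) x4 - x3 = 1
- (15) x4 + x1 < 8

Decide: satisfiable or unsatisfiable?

Unsatisfiable

Constraints 5, 8, 11, and 13 give x1 < x3, x3 < x4, x4 ≤ x2, x2 < x1. Chaining: x1 < x3 < x4 ≤ x2 < x1, which forces x1 < x1 — impossible.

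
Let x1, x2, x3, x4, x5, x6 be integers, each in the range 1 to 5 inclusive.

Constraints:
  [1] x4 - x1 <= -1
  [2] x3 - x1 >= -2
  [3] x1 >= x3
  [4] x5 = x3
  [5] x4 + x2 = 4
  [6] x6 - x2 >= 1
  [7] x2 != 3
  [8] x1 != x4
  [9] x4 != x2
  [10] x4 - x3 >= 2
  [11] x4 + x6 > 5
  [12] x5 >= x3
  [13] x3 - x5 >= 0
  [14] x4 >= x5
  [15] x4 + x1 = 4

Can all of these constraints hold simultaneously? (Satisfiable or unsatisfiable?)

Unsatisfiable

Constraints 1, 2, and 10 give x3 − x1 ≥ -2, x1 − x4 ≥ 1, x4 − x3 ≥ 2.
Adding all 3 inequalities: the left sides telescope to 0, and the right sides sum to (-2) + 1 + 2 = 1. So 0 ≥ 1, which is false.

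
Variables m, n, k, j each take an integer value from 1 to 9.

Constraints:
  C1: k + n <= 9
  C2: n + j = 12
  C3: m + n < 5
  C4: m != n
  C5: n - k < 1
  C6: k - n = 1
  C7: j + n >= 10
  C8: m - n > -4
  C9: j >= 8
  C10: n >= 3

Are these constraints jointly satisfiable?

Satisfiable

The assignment m = 1, n = 3, k = 4, j = 9 works:
  constraint 1 holds since k + n = 7.
  constraint 2 holds since n + j = 12.
The rest check out directly.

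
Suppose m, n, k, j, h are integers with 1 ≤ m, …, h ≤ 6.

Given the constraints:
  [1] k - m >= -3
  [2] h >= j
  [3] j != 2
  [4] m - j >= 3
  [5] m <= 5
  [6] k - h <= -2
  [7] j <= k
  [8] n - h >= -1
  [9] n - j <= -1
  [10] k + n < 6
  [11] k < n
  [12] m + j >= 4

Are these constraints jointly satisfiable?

Unsatisfiable

Constraints 1, 4, 6, 8, and 9 give j − n ≥ 1, n − h ≥ -1, h − k ≥ 2, k − m ≥ -3, m − j ≥ 3.
Adding all 5 inequalities: the left sides telescope to 0, and the right sides sum to 1 + (-1) + 2 + (-3) + 3 = 2. So 0 ≥ 2, which is false.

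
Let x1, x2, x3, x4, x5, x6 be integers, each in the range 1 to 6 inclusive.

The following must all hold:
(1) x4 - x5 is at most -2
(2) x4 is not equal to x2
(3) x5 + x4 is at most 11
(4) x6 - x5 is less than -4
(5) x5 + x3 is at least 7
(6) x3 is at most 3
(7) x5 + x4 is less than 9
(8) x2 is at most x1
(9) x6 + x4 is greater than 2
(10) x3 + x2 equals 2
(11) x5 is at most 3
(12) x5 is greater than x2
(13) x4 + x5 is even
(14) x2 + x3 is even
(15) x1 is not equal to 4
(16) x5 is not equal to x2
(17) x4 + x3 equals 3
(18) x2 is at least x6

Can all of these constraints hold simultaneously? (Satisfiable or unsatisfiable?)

Unsatisfiable

From constraint 11: x5 ≤ 3. From constraint 6: x3 ≤ 3. Hence x5 + x3 ≤ 6. But constraint 5 requires x5 + x3 ≥ 7, and 7 > 6. Contradiction.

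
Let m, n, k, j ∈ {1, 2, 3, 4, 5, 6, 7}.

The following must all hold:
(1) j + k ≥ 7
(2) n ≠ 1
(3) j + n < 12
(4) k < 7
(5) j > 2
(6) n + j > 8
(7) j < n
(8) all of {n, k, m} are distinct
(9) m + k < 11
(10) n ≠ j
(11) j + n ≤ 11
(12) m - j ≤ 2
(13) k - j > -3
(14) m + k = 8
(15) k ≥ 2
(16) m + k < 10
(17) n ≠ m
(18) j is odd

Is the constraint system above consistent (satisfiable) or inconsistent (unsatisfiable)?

Satisfiable

Setting (m, n, k, j) = (5, 6, 3, 5) satisfies everything: constraint 1: j + k = 8; constraint 3: j + n = 11, and the others follow.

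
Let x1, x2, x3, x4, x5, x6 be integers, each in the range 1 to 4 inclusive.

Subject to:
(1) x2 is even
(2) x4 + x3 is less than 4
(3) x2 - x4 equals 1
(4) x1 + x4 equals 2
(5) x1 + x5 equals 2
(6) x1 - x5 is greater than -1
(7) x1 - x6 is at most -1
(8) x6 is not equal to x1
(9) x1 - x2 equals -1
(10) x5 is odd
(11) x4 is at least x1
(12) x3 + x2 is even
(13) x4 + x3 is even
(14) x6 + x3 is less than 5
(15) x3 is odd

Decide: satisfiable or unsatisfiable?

Constraint 15 makes x3 odd and constraint 1 makes x2 even, so x3 + x2 must be odd. Constraint 12 says x3 + x2 is even — contradiction.

Unsatisfiable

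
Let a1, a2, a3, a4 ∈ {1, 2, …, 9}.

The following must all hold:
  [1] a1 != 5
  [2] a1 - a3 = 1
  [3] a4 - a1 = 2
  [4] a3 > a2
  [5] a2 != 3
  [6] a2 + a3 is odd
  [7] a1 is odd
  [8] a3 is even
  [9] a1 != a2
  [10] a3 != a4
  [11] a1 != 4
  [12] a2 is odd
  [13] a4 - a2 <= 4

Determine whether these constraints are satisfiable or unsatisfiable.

The assignment a1 = 3, a2 = 1, a3 = 2, a4 = 5 works:
  constraint 2 holds since a1 - a3 = 1.
  constraint 3 holds since a4 - a1 = 2.
The rest check out directly.

Satisfiable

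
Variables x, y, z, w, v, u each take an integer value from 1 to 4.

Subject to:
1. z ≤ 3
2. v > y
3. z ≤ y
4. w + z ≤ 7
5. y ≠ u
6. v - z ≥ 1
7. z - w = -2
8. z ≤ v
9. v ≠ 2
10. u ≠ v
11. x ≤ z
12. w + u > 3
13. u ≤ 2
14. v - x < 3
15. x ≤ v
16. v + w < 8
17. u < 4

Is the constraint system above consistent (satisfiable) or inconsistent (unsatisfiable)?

One satisfying assignment is x = 1, y = 1, z = 1, w = 3, v = 3, u = 2.
For the less obvious constraints — constraint 4: w + z = 4; constraint 6: v - z = 2; constraint 7: z - w = -2 — and the others hold by inspection.

Satisfiable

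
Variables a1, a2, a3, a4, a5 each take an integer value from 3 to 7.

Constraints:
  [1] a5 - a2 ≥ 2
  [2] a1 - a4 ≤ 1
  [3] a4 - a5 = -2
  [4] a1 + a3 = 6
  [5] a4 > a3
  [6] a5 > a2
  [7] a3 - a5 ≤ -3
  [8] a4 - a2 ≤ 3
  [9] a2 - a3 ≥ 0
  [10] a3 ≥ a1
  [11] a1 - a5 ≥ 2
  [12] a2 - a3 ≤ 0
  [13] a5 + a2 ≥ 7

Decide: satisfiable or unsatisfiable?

Unsatisfiable

Constraints 2, 7, 8, 11, and 12 give a3 − a2 ≥ 0, a2 − a4 ≥ -3, a4 − a1 ≥ -1, a1 − a5 ≥ 2, a5 − a3 ≥ 3.
Adding all 5 inequalities: the left sides telescope to 0, and the right sides sum to 0 + (-3) + (-1) + 2 + 3 = 1. So 0 ≥ 1, which is false.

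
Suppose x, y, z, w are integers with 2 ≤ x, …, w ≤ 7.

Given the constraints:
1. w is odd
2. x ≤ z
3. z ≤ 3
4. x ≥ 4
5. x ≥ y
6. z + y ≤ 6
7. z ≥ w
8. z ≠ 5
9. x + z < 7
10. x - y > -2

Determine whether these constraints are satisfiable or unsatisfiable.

From constraints 2 and 4: z ≥ x and x ≥ 4, so z ≥ 4. From constraint 3: z ≤ 3. But 3 < 4, so no value of z works.

Unsatisfiable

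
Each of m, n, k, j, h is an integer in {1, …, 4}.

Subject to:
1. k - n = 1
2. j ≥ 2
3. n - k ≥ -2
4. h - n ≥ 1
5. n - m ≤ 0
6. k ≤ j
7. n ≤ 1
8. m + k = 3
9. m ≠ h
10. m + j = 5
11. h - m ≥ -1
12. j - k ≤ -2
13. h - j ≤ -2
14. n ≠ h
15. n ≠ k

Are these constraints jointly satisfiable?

Unsatisfiable

Constraints 3, 5, 11, 12, and 13 give j − h ≥ 2, h − m ≥ -1, m − n ≥ 0, n − k ≥ -2, k − j ≥ 2.
Adding all 5 inequalities: the left sides telescope to 0, and the right sides sum to 2 + (-1) + 0 + (-2) + 2 = 1. So 0 ≥ 1, which is false.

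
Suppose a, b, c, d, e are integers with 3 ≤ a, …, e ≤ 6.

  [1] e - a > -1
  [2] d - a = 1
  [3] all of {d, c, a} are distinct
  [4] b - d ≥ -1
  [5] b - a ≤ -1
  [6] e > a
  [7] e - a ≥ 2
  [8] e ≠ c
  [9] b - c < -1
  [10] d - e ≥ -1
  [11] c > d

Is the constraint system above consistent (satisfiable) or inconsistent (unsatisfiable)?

Constraints 4, 5, 7, and 10 give d − e ≥ -1, e − a ≥ 2, a − b ≥ 1, b − d ≥ -1.
Adding all 4 inequalities: the left sides telescope to 0, and the right sides sum to (-1) + 2 + 1 + (-1) = 1. So 0 ≥ 1, which is false.

Unsatisfiable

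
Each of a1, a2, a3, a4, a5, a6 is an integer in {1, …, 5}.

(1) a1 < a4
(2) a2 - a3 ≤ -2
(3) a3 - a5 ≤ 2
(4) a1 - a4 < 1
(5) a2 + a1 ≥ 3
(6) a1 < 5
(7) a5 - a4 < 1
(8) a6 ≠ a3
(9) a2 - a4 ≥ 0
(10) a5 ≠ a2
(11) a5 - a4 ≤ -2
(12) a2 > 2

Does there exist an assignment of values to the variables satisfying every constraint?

Unsatisfiable

Constraints 2, 3, 9, and 11 give a2 − a4 ≥ 0, a4 − a5 ≥ 2, a5 − a3 ≥ -2, a3 − a2 ≥ 2.
Adding all 4 inequalities: the left sides telescope to 0, and the right sides sum to 0 + 2 + (-2) + 2 = 2. So 0 ≥ 2, which is false.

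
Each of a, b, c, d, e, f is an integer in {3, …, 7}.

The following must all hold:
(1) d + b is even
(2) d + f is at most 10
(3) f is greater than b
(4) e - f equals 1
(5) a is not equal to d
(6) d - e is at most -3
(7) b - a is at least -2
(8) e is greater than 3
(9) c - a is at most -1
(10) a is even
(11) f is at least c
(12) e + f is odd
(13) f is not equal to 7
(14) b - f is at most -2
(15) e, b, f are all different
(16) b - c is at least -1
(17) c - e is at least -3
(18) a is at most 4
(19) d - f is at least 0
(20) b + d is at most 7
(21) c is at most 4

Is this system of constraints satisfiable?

Constraints 6, 7, 9, 14, 17, and 19 give d − f ≥ 0, f − b ≥ 2, b − a ≥ -2, a − c ≥ 1, c − e ≥ -3, e − d ≥ 3.
Adding all 6 inequalities: the left sides telescope to 0, and the right sides sum to 0 + 2 + (-2) + 1 + (-3) + 3 = 1. So 0 ≥ 1, which is false.

Unsatisfiable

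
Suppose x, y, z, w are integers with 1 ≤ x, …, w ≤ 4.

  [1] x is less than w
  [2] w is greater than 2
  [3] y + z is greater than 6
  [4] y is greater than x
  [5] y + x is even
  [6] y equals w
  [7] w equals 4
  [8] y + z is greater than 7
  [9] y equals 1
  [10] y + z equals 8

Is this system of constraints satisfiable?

Constraint 9 fixes y = 1 and constraint 7 fixes w = 4, but constraint 6 requires y = w. Since 1 ≠ 4, contradiction.

Unsatisfiable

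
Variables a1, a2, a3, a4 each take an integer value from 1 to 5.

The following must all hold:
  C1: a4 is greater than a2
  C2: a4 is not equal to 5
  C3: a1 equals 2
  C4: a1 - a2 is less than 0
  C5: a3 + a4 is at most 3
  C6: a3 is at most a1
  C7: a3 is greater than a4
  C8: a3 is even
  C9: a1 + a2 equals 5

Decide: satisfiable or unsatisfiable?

Constraints 1, 4, 6, and 7 give a2 < a4, a4 < a3, a3 ≤ a1, a1 < a2. Chaining: a2 < a4 < a3 ≤ a1 < a2, which forces a2 < a2 — impossible.

Unsatisfiable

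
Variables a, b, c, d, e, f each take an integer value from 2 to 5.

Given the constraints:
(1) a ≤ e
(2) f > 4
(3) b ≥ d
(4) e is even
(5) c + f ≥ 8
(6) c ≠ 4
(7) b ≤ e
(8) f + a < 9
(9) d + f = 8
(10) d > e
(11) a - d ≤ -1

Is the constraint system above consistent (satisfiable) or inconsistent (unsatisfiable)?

Constraints 3, 7, and 10 give e < d, d ≤ b, b ≤ e. Chaining: e < d ≤ b ≤ e, which forces e < e — impossible.

Unsatisfiable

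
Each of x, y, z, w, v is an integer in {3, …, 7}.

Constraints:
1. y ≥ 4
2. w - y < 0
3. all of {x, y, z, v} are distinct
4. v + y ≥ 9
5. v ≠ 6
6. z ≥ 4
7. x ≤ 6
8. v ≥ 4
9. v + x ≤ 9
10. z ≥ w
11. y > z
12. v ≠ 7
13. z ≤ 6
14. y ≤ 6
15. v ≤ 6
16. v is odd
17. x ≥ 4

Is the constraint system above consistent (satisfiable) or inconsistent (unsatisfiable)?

Unsatisfiable

Constraints 1, 6, 7, 8, 13, 14, 15, and 17 confine each of x, y, z, v to the 3 values {4, …, 6}.
Constraint 3 requires all 4 of them to be distinct, but only 3 values are available — impossible by the pigeonhole principle.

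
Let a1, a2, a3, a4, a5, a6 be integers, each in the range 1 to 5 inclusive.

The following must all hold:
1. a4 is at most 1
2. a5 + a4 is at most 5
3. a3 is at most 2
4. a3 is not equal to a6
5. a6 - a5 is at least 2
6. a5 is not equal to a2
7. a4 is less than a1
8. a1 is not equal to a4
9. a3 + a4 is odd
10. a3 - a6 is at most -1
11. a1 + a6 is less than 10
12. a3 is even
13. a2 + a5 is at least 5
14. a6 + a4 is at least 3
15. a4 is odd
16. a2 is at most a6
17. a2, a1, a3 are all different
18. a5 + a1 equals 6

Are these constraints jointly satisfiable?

One satisfying assignment is a1 = 3, a2 = 5, a3 = 2, a4 = 1, a5 = 3, a6 = 5.
For the less obvious constraints — constraint 2: a5 + a4 = 4; constraint 5: a6 - a5 = 2 — and the others hold by inspection.

Satisfiable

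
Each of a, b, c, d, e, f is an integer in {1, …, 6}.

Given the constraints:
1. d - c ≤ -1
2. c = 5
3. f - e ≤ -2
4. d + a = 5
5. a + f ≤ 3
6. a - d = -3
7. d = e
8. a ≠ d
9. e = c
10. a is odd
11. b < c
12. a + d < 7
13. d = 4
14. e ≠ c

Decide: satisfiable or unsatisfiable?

Constraint 13 fixes d = 4 and constraint 2 fixes c = 5. Constraints 7 and 9 give d = e = c, so d = c. But 4 ≠ 5 — contradiction.

Unsatisfiable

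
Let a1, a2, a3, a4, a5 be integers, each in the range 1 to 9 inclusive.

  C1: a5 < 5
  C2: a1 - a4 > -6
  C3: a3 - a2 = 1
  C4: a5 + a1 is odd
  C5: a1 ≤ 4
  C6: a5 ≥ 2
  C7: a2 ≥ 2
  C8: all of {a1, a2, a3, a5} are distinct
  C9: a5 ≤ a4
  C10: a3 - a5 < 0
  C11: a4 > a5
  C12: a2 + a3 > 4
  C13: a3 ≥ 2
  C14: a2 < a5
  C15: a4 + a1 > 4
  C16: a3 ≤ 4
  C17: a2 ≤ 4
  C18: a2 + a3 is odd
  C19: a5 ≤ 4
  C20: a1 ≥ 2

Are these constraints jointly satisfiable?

Constraints 5, 6, 7, 13, 16, 17, 19, and 20 confine each of a1, a2, a3, a5 to the 3 values {2, …, 4}.
Constraint 8 requires all 4 of them to be distinct, but only 3 values are available — impossible by the pigeonhole principle.

Unsatisfiable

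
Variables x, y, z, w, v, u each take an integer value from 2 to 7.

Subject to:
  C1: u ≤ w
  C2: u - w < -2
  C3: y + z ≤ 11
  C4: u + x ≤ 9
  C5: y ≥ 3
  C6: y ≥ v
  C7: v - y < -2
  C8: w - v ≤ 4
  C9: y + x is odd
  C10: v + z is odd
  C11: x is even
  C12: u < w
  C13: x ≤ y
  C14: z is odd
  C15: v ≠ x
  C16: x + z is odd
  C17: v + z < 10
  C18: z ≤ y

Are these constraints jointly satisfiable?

Setting (x, y, z, w, v, u) = (4, 5, 5, 5, 2, 2) satisfies everything: constraint 2: u - w = -3; constraint 3: y + z = 10, and the others follow.

Satisfiable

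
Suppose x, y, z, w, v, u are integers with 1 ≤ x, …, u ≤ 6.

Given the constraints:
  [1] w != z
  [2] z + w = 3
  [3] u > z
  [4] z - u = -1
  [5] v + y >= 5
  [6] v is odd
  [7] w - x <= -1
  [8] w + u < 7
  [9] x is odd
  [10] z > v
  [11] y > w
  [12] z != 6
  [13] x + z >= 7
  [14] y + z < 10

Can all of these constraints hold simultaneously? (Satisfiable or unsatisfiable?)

Satisfiable

Setting (x, y, z, w, v, u) = (5, 6, 2, 1, 1, 3) satisfies everything: constraint 2: z + w = 3; constraint 4: z - u = -1, and the others follow.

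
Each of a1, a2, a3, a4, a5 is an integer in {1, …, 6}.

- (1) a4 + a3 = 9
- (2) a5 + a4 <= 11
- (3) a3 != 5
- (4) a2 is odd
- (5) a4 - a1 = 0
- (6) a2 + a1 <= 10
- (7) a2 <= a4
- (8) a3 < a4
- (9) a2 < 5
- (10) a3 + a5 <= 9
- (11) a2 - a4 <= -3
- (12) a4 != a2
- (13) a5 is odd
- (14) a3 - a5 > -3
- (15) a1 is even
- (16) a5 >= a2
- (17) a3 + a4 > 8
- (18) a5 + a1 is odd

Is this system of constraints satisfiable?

Satisfiable

Setting (a1, a2, a3, a4, a5) = (6, 1, 3, 6, 3) satisfies everything: constraint 1: a4 + a3 = 9; constraint 2: a5 + a4 = 9; constraint 5: a4 - a1 = 0, and the others follow.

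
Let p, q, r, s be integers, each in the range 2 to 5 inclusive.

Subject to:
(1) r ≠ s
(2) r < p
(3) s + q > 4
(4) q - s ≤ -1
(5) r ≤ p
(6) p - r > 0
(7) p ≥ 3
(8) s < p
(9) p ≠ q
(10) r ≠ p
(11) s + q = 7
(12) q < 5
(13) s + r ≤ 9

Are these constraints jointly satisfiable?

Satisfiable

Try p = 5, q = 3, r = 2, s = 4.
Check constraint 3: s + q = 7; constraint 4: q - s = -1. The remaining constraints are straightforward to verify.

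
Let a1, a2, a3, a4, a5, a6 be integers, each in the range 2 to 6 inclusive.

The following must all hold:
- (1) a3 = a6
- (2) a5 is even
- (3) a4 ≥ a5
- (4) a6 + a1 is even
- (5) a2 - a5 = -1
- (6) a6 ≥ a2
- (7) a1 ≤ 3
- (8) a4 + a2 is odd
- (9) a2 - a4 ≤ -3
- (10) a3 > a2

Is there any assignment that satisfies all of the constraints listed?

Satisfiable

The assignment a1 = 2, a2 = 3, a3 = 6, a4 = 6, a5 = 4, a6 = 6 works:
  constraint 5 holds since a2 - a5 = -1.
  constraint 9 holds since a2 - a4 = -3.
The rest check out directly.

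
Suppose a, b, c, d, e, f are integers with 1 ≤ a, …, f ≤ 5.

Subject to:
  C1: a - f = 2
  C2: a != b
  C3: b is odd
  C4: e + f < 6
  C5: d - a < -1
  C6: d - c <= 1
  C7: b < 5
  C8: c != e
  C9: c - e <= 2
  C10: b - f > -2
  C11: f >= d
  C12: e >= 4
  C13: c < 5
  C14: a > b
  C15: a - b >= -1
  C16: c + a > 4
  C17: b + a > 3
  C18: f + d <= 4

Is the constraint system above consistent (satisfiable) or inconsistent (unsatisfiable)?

The assignment a = 3, b = 1, c = 3, d = 1, e = 4, f = 1 works:
  constraint 1 holds since a - f = 2.
  constraint 4 holds since e + f = 5.
  constraint 5 holds since d - a = -2.
The rest check out directly.

Satisfiable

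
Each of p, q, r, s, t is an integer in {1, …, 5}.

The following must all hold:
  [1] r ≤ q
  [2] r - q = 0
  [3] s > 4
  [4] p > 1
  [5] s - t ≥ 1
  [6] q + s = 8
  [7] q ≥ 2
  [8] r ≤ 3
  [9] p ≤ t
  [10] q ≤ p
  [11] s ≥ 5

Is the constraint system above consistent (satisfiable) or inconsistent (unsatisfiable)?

Satisfiable

Setting (p, q, r, s, t) = (4, 3, 3, 5, 4) satisfies everything: constraint 2: r - q = 0; constraint 5: s - t = 1, and the others follow.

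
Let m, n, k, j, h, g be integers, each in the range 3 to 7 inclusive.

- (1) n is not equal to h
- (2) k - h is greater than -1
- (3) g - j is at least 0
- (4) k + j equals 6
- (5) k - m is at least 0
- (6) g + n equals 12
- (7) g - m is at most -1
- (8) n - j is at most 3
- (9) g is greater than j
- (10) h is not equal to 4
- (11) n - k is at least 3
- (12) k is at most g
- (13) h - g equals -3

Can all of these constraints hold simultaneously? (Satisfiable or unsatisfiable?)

Unsatisfiable

Constraints 3, 5, 7, 8, and 11 give k − m ≥ 0, m − g ≥ 1, g − j ≥ 0, j − n ≥ -3, n − k ≥ 3.
Adding all 5 inequalities: the left sides telescope to 0, and the right sides sum to 0 + 1 + 0 + (-3) + 3 = 1. So 0 ≥ 1, which is false.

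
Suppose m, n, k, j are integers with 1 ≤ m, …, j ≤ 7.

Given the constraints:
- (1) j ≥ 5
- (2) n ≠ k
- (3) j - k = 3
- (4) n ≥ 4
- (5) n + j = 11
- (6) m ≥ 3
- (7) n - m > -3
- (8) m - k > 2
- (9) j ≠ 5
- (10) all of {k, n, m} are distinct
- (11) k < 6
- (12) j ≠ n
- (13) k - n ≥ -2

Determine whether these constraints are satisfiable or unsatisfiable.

Satisfiable

Try m = 6, n = 5, k = 3, j = 6.
Check constraint 3: j - k = 3; constraint 5: n + j = 11. The remaining constraints are straightforward to verify.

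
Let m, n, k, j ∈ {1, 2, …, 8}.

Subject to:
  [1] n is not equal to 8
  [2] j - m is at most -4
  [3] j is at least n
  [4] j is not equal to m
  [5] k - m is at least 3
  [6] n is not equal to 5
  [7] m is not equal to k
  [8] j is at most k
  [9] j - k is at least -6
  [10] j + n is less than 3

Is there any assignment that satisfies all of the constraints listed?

Unsatisfiable

Constraints 2, 5, and 9 give k − m ≥ 3, m − j ≥ 4, j − k ≥ -6.
Adding all 3 inequalities: the left sides telescope to 0, and the right sides sum to 3 + 4 + (-6) = 1. So 0 ≥ 1, which is false.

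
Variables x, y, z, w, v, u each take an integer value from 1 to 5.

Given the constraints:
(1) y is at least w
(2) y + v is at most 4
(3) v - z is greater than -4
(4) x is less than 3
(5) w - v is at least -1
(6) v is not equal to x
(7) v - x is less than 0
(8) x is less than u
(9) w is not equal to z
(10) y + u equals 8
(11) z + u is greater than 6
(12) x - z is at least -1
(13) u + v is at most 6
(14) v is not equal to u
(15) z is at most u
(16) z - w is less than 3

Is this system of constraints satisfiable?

One satisfying assignment is x = 2, y = 3, z = 2, w = 1, v = 1, u = 5.
For the less obvious constraints — constraint 2: y + v = 4; constraint 3: v - z = -1 — and the others hold by inspection.

Satisfiable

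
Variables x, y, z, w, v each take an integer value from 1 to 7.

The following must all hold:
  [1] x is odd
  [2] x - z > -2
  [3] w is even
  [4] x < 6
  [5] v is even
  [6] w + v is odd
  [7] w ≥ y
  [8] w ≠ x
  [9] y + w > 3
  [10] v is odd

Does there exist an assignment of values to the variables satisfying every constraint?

Constraint 3 makes w even and constraint 5 makes v even, so w + v must be even. Constraint 6 says w + v is odd — contradiction.

Unsatisfiable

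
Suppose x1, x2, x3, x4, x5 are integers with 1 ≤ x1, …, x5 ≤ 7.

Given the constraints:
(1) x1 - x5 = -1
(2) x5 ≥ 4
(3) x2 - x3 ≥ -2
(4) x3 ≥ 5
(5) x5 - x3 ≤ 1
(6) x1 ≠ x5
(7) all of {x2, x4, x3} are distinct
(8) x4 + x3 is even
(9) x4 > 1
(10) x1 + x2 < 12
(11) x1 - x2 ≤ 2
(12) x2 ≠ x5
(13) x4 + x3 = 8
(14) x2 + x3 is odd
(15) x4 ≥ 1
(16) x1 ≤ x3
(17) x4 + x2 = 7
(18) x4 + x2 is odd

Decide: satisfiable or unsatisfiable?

Setting (x1, x2, x3, x4, x5) = (5, 5, 6, 2, 6) satisfies everything: constraint 1: x1 - x5 = -1; constraint 3: x2 - x3 = -1, and the others follow.

Satisfiable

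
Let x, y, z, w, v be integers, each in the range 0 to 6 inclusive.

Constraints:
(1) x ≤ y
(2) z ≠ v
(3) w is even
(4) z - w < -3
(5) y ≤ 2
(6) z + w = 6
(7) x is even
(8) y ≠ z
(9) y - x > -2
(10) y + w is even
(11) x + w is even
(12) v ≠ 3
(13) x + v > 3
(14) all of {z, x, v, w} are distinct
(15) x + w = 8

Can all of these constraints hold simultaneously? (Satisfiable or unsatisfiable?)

Take x = 2, y = 2, z = 0, w = 6, v = 4. Then constraint 4: z - w = -6; constraint 6: z + w = 6; constraint 9: y - x = 0, and every other listed constraint is also met.

Satisfiable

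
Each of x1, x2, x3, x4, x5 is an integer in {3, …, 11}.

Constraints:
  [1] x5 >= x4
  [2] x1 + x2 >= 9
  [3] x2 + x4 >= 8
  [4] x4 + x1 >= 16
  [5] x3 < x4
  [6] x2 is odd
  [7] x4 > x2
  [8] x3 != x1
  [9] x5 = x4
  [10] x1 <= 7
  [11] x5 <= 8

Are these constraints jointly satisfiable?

From constraints 1 and 11: x4 ≤ x5 ≤ 8. From constraint 10: x1 ≤ 7. Hence x4 + x1 ≤ 15. But constraint 4 requires x4 + x1 ≥ 16, and 16 > 15. Contradiction.

Unsatisfiable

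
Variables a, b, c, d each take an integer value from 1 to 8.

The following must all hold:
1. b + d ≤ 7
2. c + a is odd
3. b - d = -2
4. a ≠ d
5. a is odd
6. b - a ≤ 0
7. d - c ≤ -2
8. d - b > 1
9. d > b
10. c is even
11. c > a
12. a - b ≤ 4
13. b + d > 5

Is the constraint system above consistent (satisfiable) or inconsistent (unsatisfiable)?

Satisfiable

One satisfying assignment is a = 3, b = 2, c = 6, d = 4.
For the less obvious constraints — constraint 1: b + d = 6; constraint 3: b - d = -2; constraint 6: b - a = -1 — and the others hold by inspection.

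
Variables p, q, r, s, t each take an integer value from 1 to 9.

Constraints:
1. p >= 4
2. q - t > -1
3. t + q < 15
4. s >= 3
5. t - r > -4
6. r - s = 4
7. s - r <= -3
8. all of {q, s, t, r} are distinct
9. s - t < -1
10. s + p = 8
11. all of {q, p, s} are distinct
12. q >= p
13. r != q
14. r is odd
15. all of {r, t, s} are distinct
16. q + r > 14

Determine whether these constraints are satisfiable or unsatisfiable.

One satisfying assignment is p = 5, q = 8, r = 7, s = 3, t = 6.
For the less obvious constraints — constraint 2: q - t = 2; constraint 3: t + q = 14 — and the others hold by inspection.

Satisfiable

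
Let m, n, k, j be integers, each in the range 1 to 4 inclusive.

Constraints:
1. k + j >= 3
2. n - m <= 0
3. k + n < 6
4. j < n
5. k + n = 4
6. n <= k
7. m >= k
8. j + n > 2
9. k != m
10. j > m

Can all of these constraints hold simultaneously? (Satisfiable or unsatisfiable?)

Unsatisfiable

Constraints 4, 6, 7, and 10 give k ≤ m, m < j, j < n, n ≤ k. Chaining: k ≤ m < j < n ≤ k, which forces k < k — impossible.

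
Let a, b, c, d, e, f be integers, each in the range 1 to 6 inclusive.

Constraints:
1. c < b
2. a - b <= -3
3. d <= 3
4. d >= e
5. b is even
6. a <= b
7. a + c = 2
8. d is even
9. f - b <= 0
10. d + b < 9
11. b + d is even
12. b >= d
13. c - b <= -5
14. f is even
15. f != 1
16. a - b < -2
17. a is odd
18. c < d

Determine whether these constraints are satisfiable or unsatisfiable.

One satisfying assignment is a = 1, b = 6, c = 1, d = 2, e = 2, f = 4.
For the less obvious constraints — constraint 2: a - b = -5; constraint 7: a + c = 2; constraint 9: f - b = -2 — and the others hold by inspection.

Satisfiable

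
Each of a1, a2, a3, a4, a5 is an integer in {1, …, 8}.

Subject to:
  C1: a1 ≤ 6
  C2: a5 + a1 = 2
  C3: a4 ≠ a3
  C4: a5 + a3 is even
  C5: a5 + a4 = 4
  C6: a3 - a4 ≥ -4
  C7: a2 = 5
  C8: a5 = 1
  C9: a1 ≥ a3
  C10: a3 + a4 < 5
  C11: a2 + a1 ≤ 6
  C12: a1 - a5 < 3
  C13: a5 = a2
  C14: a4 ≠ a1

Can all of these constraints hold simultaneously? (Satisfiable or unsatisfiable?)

Unsatisfiable

Constraint 8 fixes a5 = 1 and constraint 7 fixes a2 = 5, but constraint 13 requires a5 = a2. Since 1 ≠ 5, contradiction.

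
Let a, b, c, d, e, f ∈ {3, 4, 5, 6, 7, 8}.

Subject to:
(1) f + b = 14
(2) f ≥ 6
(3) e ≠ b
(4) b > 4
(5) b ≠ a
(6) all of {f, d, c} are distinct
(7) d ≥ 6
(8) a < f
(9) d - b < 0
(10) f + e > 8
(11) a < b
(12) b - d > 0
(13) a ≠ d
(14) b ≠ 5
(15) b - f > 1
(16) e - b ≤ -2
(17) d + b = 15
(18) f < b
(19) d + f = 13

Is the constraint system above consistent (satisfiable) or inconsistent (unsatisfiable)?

Take a = 5, b = 8, c = 8, d = 7, e = 4, f = 6. Then constraint 1: f + b = 14; constraint 9: d - b = -1; constraint 10: f + e = 10, and every other listed constraint is also met.

Satisfiable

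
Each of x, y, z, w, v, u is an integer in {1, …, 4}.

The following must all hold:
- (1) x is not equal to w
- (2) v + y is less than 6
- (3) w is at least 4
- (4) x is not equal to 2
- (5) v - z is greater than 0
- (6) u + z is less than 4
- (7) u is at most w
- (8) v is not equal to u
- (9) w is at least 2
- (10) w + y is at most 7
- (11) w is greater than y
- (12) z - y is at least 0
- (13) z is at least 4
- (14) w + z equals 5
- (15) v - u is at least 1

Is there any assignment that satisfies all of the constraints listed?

Unsatisfiable

From constraint 9: w ≥ 2. From constraint 13: z ≥ 4. Hence w + z ≥ 6. But constraint 14 requires w + z = 5, and 5 < 6. Contradiction.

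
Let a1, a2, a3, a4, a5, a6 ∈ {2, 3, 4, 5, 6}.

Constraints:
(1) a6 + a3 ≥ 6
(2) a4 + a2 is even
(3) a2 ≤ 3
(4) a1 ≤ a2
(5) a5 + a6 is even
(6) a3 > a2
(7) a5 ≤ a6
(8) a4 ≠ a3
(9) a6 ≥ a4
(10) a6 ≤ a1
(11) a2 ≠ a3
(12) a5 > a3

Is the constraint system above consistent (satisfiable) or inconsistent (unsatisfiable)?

Unsatisfiable

Constraints 4, 6, 7, 10, and 12 give a3 < a5, a5 ≤ a6, a6 ≤ a1, a1 ≤ a2, a2 < a3. Chaining: a3 < a5 ≤ a6 ≤ a1 ≤ a2 < a3, which forces a3 < a3 — impossible.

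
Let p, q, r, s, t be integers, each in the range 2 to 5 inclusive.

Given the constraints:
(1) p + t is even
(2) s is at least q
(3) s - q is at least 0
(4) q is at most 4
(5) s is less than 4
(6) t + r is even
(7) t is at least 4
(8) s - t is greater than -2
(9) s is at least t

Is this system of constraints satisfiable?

From constraints 7 and 9: s ≥ t and t ≥ 4, so s ≥ 4. From constraint 5: s ≤ 3. But 3 < 4, so no value of s works.

Unsatisfiable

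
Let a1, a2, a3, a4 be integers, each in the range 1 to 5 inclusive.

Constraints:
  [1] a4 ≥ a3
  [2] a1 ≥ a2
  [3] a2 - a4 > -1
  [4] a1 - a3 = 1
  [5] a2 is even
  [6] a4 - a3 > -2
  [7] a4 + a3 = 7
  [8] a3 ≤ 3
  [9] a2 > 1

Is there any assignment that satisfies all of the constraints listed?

One satisfying assignment is a1 = 4, a2 = 4, a3 = 3, a4 = 4.
For the less obvious constraints — constraint 3: a2 - a4 = 0; constraint 4: a1 - a3 = 1; constraint 6: a4 - a3 = 1 — and the others hold by inspection.

Satisfiable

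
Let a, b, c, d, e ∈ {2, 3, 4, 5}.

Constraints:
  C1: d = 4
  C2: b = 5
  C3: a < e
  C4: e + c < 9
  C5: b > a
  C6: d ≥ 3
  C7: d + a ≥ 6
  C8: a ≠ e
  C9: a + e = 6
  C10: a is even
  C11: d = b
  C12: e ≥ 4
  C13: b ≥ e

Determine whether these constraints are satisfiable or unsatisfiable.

Constraint 1 fixes d = 4 and constraint 2 fixes b = 5, but constraint 11 requires d = b. Since 4 ≠ 5, contradiction.

Unsatisfiable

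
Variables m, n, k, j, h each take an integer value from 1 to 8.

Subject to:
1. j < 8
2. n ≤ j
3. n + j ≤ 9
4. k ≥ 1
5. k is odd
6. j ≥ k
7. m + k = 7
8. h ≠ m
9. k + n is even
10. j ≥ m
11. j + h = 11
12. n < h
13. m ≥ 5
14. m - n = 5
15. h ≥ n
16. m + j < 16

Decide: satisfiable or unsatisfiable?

Satisfiable

Take m = 6, n = 1, k = 1, j = 7, h = 4. Then constraint 3: n + j = 8; constraint 7: m + k = 7, and every other listed constraint is also met.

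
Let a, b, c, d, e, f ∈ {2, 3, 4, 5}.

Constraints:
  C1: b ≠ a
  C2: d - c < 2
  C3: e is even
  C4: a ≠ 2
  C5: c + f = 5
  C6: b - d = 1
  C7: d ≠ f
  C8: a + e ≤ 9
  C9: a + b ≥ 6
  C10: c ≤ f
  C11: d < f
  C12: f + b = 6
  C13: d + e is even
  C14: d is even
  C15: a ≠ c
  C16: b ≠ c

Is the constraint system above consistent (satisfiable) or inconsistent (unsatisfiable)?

Satisfiable

Setting (a, b, c, d, e, f) = (4, 3, 2, 2, 2, 3) satisfies everything: constraint 2: d - c = 0; constraint 5: c + f = 5, and the others follow.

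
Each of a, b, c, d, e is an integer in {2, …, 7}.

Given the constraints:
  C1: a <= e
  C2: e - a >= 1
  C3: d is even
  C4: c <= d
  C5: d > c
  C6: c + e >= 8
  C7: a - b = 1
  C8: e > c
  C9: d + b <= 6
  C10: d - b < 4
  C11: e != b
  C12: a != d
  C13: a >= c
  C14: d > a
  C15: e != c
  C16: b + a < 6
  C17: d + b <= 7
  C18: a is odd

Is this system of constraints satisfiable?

Satisfiable

The assignment a = 3, b = 2, c = 2, d = 4, e = 6 works:
  constraint 2 holds since e - a = 3.
  constraint 6 holds since c + e = 8.
  constraint 7 holds since a - b = 1.
The rest check out directly.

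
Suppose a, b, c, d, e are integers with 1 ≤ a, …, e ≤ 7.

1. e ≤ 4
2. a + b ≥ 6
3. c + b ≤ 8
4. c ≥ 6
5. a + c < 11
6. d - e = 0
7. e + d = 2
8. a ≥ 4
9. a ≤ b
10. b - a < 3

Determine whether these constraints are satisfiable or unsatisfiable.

Unsatisfiable

From constraint 4: c ≥ 6. From constraints 8 and 9: b ≥ a ≥ 4. Hence c + b ≥ 10. But constraint 3 requires c + b ≤ 8, and 8 < 10. Contradiction.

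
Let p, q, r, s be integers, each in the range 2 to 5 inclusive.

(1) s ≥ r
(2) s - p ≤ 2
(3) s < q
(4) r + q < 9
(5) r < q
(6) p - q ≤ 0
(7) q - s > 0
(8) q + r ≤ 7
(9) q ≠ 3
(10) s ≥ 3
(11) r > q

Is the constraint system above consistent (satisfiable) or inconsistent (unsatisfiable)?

Unsatisfiable

Constraints 1, 3, and 11 give s < q, q < r, r ≤ s. Chaining: s < q < r ≤ s, which forces s < s — impossible.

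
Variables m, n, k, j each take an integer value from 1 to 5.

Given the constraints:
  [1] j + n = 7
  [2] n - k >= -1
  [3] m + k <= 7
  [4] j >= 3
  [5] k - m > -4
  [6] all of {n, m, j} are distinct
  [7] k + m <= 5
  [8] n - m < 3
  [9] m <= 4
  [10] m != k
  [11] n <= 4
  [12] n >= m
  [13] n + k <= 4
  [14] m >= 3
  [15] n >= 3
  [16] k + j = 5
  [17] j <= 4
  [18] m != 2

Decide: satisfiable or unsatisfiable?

Constraints 4, 9, 11, 14, 15, and 17 confine each of n, m, j to the 2 values {3, 4}.
Constraint 6 requires all 3 of them to be distinct, but only 2 values are available — impossible by the pigeonhole principle.

Unsatisfiable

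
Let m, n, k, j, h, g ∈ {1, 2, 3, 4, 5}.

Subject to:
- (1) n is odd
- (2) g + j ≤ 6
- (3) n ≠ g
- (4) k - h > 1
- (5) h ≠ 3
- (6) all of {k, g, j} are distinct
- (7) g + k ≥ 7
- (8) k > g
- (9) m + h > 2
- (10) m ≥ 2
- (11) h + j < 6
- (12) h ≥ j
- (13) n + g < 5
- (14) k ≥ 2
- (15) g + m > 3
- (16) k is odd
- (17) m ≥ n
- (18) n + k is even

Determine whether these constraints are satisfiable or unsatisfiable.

Try m = 2, n = 1, k = 5, j = 1, h = 2, g = 2.
Check constraint 2: g + j = 3; constraint 4: k - h = 3; constraint 7: g + k = 7. The remaining constraints are straightforward to verify.

Satisfiable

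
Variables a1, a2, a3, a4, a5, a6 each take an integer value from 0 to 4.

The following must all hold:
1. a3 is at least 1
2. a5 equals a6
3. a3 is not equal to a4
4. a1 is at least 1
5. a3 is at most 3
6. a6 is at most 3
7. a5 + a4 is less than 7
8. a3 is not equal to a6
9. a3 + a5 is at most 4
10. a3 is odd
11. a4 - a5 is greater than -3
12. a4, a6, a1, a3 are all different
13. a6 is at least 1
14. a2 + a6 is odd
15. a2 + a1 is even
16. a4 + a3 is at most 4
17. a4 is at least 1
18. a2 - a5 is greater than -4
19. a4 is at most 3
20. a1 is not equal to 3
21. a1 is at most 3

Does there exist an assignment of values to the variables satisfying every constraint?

Constraints 1, 4, 5, 6, 13, 17, 19, and 21 confine each of a4, a6, a1, a3 to the 3 values {1, …, 3}.
Constraint 12 requires all 4 of them to be distinct, but only 3 values are available — impossible by the pigeonhole principle.

Unsatisfiable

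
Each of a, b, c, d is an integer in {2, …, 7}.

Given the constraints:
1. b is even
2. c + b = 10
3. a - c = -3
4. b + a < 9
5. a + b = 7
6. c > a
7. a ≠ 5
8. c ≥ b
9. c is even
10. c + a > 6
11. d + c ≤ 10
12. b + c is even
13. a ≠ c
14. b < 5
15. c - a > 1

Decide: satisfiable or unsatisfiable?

Try a = 3, b = 4, c = 6, d = 4.
Check constraint 2: c + b = 10; constraint 3: a - c = -3. The remaining constraints are straightforward to verify.

Satisfiable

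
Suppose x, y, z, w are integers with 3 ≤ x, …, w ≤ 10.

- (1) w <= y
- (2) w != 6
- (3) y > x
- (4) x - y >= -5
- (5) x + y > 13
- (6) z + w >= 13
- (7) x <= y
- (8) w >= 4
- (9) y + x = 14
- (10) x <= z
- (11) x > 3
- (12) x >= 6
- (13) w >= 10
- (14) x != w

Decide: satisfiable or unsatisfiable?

From constraints 1 and 13: y ≥ w ≥ 10. From constraint 12: x ≥ 6. Hence y + x ≥ 16. But constraint 9 requires y + x = 14, and 14 < 16. Contradiction.

Unsatisfiable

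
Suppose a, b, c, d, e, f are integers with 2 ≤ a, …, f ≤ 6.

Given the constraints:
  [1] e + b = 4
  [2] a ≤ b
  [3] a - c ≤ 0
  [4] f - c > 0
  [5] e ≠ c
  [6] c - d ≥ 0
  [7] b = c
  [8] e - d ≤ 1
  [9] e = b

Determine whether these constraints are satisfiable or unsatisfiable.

From constraints 7 and 9, e = b = c, so e = c. But constraint 5 says e ≠ c. Contradiction.

Unsatisfiable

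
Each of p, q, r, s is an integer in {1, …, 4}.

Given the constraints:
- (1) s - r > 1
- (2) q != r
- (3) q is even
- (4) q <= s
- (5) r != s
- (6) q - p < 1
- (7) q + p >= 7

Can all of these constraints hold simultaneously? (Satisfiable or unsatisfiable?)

Take p = 4, q = 4, r = 1, s = 4. Then constraint 1: s - r = 3; constraint 6: q - p = 0, and every other listed constraint is also met.

Satisfiable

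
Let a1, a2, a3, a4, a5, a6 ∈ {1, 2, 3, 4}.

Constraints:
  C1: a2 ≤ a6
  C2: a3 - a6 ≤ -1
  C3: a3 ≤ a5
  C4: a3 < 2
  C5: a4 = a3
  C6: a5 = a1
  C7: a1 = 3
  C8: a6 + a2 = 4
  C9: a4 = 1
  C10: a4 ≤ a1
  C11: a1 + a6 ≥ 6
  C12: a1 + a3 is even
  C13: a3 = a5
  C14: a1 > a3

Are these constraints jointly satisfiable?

Constraint 9 fixes a4 = 1 and constraint 7 fixes a1 = 3. Constraints 5, 6, and 13 give a4 = a3 = a5 = a1, so a4 = a1. But 1 ≠ 3 — contradiction.

Unsatisfiable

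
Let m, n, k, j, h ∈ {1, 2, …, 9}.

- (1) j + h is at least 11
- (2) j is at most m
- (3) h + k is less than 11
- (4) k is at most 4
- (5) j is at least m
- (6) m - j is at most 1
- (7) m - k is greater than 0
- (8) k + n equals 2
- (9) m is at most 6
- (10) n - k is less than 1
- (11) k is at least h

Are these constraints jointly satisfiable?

From constraints 2 and 9: j ≤ m ≤ 6. From constraints 4 and 11: h ≤ k ≤ 4. Hence j + h ≤ 10. But constraint 1 requires j + h ≥ 11, and 11 > 10. Contradiction.

Unsatisfiable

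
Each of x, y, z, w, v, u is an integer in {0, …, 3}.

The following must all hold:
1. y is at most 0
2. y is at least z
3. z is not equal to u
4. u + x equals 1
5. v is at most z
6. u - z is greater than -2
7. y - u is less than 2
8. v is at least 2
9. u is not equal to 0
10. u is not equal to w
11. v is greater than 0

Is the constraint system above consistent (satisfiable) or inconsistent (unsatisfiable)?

Unsatisfiable

From constraints 5 and 8: z ≥ v and v ≥ 2, so z ≥ 2. From constraints 1 and 2: z ≤ y and y ≤ 0, so z ≤ 0. But 0 < 2, so no value of z works.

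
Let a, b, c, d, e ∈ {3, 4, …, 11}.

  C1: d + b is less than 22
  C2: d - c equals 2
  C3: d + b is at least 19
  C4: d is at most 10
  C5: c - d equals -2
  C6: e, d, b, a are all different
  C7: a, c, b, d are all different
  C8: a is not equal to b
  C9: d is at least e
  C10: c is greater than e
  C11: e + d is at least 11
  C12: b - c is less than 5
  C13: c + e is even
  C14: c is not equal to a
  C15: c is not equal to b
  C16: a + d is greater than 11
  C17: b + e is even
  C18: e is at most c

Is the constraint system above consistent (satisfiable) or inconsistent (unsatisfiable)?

Satisfiable

One satisfying assignment is a = 5, b = 11, c = 7, d = 9, e = 3.
For the less obvious constraints — constraint 1: d + b = 20; constraint 2: d - c = 2 — and the others hold by inspection.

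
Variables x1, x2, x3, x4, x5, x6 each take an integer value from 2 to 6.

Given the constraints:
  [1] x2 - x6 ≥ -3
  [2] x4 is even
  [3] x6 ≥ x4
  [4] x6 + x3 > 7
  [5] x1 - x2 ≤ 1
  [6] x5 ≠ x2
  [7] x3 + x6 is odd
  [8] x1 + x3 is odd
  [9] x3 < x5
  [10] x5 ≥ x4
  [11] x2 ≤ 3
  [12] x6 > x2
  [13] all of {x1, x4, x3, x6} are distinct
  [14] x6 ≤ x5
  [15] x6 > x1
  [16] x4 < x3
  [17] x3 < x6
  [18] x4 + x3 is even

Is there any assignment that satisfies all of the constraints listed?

Setting (x1, x2, x3, x4, x5, x6) = (3, 3, 4, 2, 6, 5) satisfies everything: constraint 1: x2 - x6 = -2; constraint 4: x6 + x3 = 9; constraint 5: x1 - x2 = 0, and the others follow.

Satisfiable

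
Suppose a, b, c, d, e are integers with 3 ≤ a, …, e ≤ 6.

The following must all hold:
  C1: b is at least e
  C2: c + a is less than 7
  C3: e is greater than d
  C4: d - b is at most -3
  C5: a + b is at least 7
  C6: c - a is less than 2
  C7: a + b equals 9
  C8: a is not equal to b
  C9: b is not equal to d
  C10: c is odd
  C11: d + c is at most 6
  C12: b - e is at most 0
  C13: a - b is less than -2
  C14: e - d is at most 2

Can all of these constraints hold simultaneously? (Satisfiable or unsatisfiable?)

Unsatisfiable

Constraints 4, 12, and 14 give d − e ≥ -2, e − b ≥ 0, b − d ≥ 3.
Adding all 3 inequalities: the left sides telescope to 0, and the right sides sum to (-2) + 0 + 3 = 1. So 0 ≥ 1, which is false.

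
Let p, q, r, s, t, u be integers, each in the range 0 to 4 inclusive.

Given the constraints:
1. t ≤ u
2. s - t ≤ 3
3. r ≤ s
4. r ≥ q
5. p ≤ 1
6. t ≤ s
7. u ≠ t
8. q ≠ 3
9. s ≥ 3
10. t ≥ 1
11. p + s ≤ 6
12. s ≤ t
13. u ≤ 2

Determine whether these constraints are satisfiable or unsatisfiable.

From constraints 9 and 12: t ≥ s and s ≥ 3, so t ≥ 3. From constraints 1 and 13: t ≤ u and u ≤ 2, so t ≤ 2. But 2 < 3, so no value of t works.

Unsatisfiable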